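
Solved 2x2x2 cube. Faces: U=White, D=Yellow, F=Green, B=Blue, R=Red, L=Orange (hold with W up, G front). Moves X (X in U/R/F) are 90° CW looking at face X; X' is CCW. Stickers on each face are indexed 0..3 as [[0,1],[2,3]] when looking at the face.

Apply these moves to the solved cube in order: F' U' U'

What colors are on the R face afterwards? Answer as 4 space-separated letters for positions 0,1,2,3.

Answer: O W Y R

Derivation:
After move 1 (F'): F=GGGG U=WWRR R=YRYR D=OOYY L=OWOW
After move 2 (U'): U=WRWR F=OWGG R=GGYR B=YRBB L=BBOW
After move 3 (U'): U=RRWW F=BBGG R=OWYR B=GGBB L=YROW
Query: R face = OWYR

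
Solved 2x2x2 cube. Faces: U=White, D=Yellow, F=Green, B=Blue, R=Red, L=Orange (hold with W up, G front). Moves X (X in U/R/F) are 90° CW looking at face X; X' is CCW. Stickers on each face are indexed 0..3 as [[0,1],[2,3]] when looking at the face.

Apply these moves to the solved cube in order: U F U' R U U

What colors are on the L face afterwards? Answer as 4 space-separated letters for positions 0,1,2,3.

After move 1 (U): U=WWWW F=RRGG R=BBRR B=OOBB L=GGOO
After move 2 (F): F=GRGR U=WWOG R=WBWR D=RBYY L=GYOY
After move 3 (U'): U=WGWO F=GYGR R=GRWR B=WBBB L=OOOY
After move 4 (R): R=WGRR U=WYWR F=GBGY D=RBYW B=OBGB
After move 5 (U): U=WWRY F=WGGY R=OBRR B=OOGB L=GBOY
After move 6 (U): U=RWYW F=OBGY R=OORR B=GBGB L=WGOY
Query: L face = WGOY

Answer: W G O Y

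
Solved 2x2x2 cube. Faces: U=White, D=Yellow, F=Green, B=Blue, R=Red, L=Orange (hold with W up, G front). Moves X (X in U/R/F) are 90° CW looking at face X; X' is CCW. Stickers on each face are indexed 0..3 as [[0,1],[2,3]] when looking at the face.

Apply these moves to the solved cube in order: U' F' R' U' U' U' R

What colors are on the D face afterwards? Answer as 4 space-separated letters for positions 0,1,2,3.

After move 1 (U'): U=WWWW F=OOGG R=GGRR B=RRBB L=BBOO
After move 2 (F'): F=OGOG U=WWGR R=YGYR D=BOYY L=BWOW
After move 3 (R'): R=GRYY U=WBGR F=OWOR D=BGYG B=YROB
After move 4 (U'): U=BRWG F=BWOR R=OWYY B=GROB L=YROW
After move 5 (U'): U=RGBW F=YROR R=BWYY B=OWOB L=GROW
After move 6 (U'): U=GWRB F=GROR R=YRYY B=BWOB L=OWOW
After move 7 (R): R=YYYR U=GRRR F=GGOG D=BOYB B=BWWB
Query: D face = BOYB

Answer: B O Y B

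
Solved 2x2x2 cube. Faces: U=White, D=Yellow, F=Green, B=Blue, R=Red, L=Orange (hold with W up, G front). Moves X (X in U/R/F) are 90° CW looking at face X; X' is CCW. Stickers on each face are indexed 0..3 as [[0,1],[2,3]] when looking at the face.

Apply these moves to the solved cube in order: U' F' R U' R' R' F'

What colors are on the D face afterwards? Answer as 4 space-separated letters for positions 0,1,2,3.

Answer: R W Y G

Derivation:
After move 1 (U'): U=WWWW F=OOGG R=GGRR B=RRBB L=BBOO
After move 2 (F'): F=OGOG U=WWGR R=YGYR D=BOYY L=BWOW
After move 3 (R): R=YYRG U=WGGG F=OOOY D=BBYR B=RRWB
After move 4 (U'): U=GGWG F=BWOY R=OORG B=YYWB L=RROW
After move 5 (R'): R=OGOR U=GWWY F=BGOG D=BWYY B=RYBB
After move 6 (R'): R=GROO U=GBWR F=BWOY D=BGYG B=YYWB
After move 7 (F'): F=WYBO U=GBGO R=GRBO D=RWYG L=RROW
Query: D face = RWYG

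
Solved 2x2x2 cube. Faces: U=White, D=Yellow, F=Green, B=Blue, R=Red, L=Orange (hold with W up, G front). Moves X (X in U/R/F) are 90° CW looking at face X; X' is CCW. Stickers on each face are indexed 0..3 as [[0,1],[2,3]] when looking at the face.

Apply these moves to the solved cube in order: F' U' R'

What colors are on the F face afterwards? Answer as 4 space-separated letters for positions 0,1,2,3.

After move 1 (F'): F=GGGG U=WWRR R=YRYR D=OOYY L=OWOW
After move 2 (U'): U=WRWR F=OWGG R=GGYR B=YRBB L=BBOW
After move 3 (R'): R=GRGY U=WBWY F=ORGR D=OWYG B=YROB
Query: F face = ORGR

Answer: O R G R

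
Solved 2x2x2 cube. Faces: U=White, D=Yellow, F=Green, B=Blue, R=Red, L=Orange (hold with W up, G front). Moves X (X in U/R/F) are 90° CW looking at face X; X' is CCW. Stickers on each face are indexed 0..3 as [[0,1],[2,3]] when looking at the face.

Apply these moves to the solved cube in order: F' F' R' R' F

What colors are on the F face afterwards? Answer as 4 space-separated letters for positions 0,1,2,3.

After move 1 (F'): F=GGGG U=WWRR R=YRYR D=OOYY L=OWOW
After move 2 (F'): F=GGGG U=WWYY R=OROR D=WWYY L=OROR
After move 3 (R'): R=RROO U=WBYB F=GWGY D=WGYG B=YBWB
After move 4 (R'): R=RORO U=WWYY F=GBGB D=WWYY B=GBGB
After move 5 (F): F=GGBB U=WWRR R=YOYO D=RRYY L=OWOW
Query: F face = GGBB

Answer: G G B B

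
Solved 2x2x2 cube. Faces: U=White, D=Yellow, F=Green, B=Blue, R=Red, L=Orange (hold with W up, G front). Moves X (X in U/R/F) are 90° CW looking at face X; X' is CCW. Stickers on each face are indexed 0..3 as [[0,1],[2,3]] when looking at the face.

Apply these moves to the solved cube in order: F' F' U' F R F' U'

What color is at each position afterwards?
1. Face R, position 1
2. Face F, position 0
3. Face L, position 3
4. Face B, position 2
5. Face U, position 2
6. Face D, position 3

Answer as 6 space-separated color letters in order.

After move 1 (F'): F=GGGG U=WWRR R=YRYR D=OOYY L=OWOW
After move 2 (F'): F=GGGG U=WWYY R=OROR D=WWYY L=OROR
After move 3 (U'): U=WYWY F=ORGG R=GGOR B=ORBB L=BBOR
After move 4 (F): F=GOGR U=WYRB R=WGYR D=OGYY L=BWOW
After move 5 (R): R=YWRG U=WORR F=GGGY D=OBYO B=BRYB
After move 6 (F'): F=GYGG U=WOYR R=BWOG D=WWYO L=BROR
After move 7 (U'): U=ORWY F=BRGG R=GYOG B=BWYB L=BROR
Query 1: R[1] = Y
Query 2: F[0] = B
Query 3: L[3] = R
Query 4: B[2] = Y
Query 5: U[2] = W
Query 6: D[3] = O

Answer: Y B R Y W O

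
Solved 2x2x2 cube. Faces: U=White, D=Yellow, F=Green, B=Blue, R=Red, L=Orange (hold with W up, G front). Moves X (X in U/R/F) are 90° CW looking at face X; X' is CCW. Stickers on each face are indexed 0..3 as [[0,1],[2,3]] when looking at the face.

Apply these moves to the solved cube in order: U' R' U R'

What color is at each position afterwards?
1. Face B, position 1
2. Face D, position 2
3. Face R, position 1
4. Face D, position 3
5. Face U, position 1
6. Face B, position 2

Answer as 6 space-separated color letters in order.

After move 1 (U'): U=WWWW F=OOGG R=GGRR B=RRBB L=BBOO
After move 2 (R'): R=GRGR U=WBWR F=OWGW D=YOYG B=YRYB
After move 3 (U): U=WWRB F=GRGW R=YRGR B=BBYB L=OWOO
After move 4 (R'): R=RRYG U=WYRB F=GWGB D=YRYW B=GBOB
Query 1: B[1] = B
Query 2: D[2] = Y
Query 3: R[1] = R
Query 4: D[3] = W
Query 5: U[1] = Y
Query 6: B[2] = O

Answer: B Y R W Y O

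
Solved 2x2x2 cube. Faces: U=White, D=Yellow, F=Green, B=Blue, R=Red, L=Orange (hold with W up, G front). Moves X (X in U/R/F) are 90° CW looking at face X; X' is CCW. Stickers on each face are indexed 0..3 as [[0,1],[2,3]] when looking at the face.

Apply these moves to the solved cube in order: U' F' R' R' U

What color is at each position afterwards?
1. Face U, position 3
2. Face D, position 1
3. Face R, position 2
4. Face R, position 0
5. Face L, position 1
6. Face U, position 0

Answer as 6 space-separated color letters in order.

Answer: O W G G B G

Derivation:
After move 1 (U'): U=WWWW F=OOGG R=GGRR B=RRBB L=BBOO
After move 2 (F'): F=OGOG U=WWGR R=YGYR D=BOYY L=BWOW
After move 3 (R'): R=GRYY U=WBGR F=OWOR D=BGYG B=YROB
After move 4 (R'): R=RYGY U=WOGY F=OBOR D=BWYR B=GRGB
After move 5 (U): U=GWYO F=RYOR R=GRGY B=BWGB L=OBOW
Query 1: U[3] = O
Query 2: D[1] = W
Query 3: R[2] = G
Query 4: R[0] = G
Query 5: L[1] = B
Query 6: U[0] = G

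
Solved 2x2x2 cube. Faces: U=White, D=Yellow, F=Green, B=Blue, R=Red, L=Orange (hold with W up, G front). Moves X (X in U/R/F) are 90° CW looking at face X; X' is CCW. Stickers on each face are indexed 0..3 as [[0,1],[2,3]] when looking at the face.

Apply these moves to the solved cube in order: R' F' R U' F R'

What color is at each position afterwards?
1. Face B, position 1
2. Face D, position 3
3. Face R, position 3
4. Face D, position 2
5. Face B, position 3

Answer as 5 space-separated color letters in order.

After move 1 (R'): R=RRRR U=WBWB F=GWGW D=YGYG B=YBYB
After move 2 (F'): F=WWGG U=WBRR R=GRYR D=OOYG L=OBOW
After move 3 (R): R=YGRR U=WWRG F=WOGG D=OYYY B=RBBB
After move 4 (U'): U=WGWR F=OBGG R=WORR B=YGBB L=RBOW
After move 5 (F): F=GOGB U=WGWB R=WORR D=RWYY L=ROOY
After move 6 (R'): R=ORWR U=WBWY F=GGGB D=ROYB B=YGWB
Query 1: B[1] = G
Query 2: D[3] = B
Query 3: R[3] = R
Query 4: D[2] = Y
Query 5: B[3] = B

Answer: G B R Y B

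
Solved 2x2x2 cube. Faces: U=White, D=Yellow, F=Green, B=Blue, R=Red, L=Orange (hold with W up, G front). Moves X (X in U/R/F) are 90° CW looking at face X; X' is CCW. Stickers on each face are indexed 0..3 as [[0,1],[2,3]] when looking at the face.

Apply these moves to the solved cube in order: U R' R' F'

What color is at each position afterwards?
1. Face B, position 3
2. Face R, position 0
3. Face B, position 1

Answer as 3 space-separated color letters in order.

Answer: B W O

Derivation:
After move 1 (U): U=WWWW F=RRGG R=BBRR B=OOBB L=GGOO
After move 2 (R'): R=BRBR U=WBWO F=RWGW D=YRYG B=YOYB
After move 3 (R'): R=RRBB U=WYWY F=RBGO D=YWYW B=GORB
After move 4 (F'): F=BORG U=WYRB R=WRYB D=GOYW L=GYOW
Query 1: B[3] = B
Query 2: R[0] = W
Query 3: B[1] = O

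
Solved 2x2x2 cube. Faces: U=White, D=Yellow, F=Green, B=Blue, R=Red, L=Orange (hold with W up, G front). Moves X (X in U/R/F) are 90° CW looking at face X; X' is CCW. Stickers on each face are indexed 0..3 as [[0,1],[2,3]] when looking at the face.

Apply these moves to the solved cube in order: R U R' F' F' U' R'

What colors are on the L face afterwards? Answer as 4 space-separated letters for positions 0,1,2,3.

After move 1 (R): R=RRRR U=WGWG F=GYGY D=YBYB B=WBWB
After move 2 (U): U=WWGG F=RRGY R=WBRR B=OOWB L=GYOO
After move 3 (R'): R=BRWR U=WWGO F=RWGG D=YRYY B=BOBB
After move 4 (F'): F=WGRG U=WWBW R=RRYR D=YOYY L=GOOG
After move 5 (F'): F=GGWR U=WWRY R=ORYR D=OGYY L=GWOB
After move 6 (U'): U=WYWR F=GWWR R=GGYR B=ORBB L=BOOB
After move 7 (R'): R=GRGY U=WBWO F=GYWR D=OWYR B=YRGB
Query: L face = BOOB

Answer: B O O B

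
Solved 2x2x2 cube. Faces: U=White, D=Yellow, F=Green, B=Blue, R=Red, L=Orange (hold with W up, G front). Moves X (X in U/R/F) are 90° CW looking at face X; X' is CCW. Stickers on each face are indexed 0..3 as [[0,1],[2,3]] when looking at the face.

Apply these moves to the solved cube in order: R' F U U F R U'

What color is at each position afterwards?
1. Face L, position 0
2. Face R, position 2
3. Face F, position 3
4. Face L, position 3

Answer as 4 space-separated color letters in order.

Answer: R R G R

Derivation:
After move 1 (R'): R=RRRR U=WBWB F=GWGW D=YGYG B=YBYB
After move 2 (F): F=GGWW U=WBOO R=WRBR D=RRYG L=OYOG
After move 3 (U): U=OWOB F=WRWW R=YBBR B=OYYB L=GGOG
After move 4 (U): U=OOBW F=YBWW R=OYBR B=GGYB L=WROG
After move 5 (F): F=WYWB U=OOGR R=BYWR D=BOYG L=WROR
After move 6 (R): R=WBRY U=OYGB F=WOWG D=BYYG B=RGOB
After move 7 (U'): U=YBOG F=WRWG R=WORY B=WBOB L=RGOR
Query 1: L[0] = R
Query 2: R[2] = R
Query 3: F[3] = G
Query 4: L[3] = R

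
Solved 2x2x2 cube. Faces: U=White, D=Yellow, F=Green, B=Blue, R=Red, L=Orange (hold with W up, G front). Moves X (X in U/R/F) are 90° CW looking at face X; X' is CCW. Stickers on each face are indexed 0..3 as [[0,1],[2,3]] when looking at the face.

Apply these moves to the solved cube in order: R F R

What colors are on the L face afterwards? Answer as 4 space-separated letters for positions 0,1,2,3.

Answer: O Y O B

Derivation:
After move 1 (R): R=RRRR U=WGWG F=GYGY D=YBYB B=WBWB
After move 2 (F): F=GGYY U=WGOO R=WRGR D=RRYB L=OYOB
After move 3 (R): R=GWRR U=WGOY F=GRYB D=RWYW B=OBGB
Query: L face = OYOB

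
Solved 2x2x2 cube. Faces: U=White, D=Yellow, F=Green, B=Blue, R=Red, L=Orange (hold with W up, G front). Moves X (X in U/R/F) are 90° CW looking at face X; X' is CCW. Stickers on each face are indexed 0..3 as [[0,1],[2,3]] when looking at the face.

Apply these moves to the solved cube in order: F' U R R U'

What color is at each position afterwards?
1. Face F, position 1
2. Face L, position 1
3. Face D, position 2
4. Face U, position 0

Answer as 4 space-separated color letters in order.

Answer: G W Y O

Derivation:
After move 1 (F'): F=GGGG U=WWRR R=YRYR D=OOYY L=OWOW
After move 2 (U): U=RWRW F=YRGG R=BBYR B=OWBB L=GGOW
After move 3 (R): R=YBRB U=RRRG F=YOGY D=OBYO B=WWWB
After move 4 (R): R=RYBB U=RORY F=YBGO D=OWYW B=GWRB
After move 5 (U'): U=OYRR F=GGGO R=YBBB B=RYRB L=GWOW
Query 1: F[1] = G
Query 2: L[1] = W
Query 3: D[2] = Y
Query 4: U[0] = O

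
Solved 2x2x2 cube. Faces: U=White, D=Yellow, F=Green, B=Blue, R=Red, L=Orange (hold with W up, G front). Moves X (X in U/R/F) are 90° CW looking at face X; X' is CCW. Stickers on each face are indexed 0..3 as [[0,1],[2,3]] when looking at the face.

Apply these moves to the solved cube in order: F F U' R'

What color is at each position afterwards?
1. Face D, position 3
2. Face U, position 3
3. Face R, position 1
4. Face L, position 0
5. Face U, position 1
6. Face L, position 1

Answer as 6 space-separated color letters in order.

After move 1 (F): F=GGGG U=WWOO R=WRWR D=RRYY L=OYOY
After move 2 (F): F=GGGG U=WWYY R=OROR D=WWYY L=OROR
After move 3 (U'): U=WYWY F=ORGG R=GGOR B=ORBB L=BBOR
After move 4 (R'): R=GRGO U=WBWO F=OYGY D=WRYG B=YRWB
Query 1: D[3] = G
Query 2: U[3] = O
Query 3: R[1] = R
Query 4: L[0] = B
Query 5: U[1] = B
Query 6: L[1] = B

Answer: G O R B B B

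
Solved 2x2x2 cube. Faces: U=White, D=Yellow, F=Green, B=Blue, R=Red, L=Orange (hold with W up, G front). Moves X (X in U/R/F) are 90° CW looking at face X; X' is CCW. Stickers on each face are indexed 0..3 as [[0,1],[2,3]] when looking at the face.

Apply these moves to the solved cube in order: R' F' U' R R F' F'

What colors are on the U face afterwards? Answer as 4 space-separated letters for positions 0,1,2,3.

Answer: B O R O

Derivation:
After move 1 (R'): R=RRRR U=WBWB F=GWGW D=YGYG B=YBYB
After move 2 (F'): F=WWGG U=WBRR R=GRYR D=OOYG L=OBOW
After move 3 (U'): U=BRWR F=OBGG R=WWYR B=GRYB L=YBOW
After move 4 (R): R=YWRW U=BBWG F=OOGG D=OYYG B=RRRB
After move 5 (R): R=RYWW U=BOWG F=OYGG D=ORYR B=GRBB
After move 6 (F'): F=YGOG U=BORW R=RYOW D=BWYR L=YGOW
After move 7 (F'): F=GGYO U=BORO R=WYBW D=GWYR L=YWOR
Query: U face = BORO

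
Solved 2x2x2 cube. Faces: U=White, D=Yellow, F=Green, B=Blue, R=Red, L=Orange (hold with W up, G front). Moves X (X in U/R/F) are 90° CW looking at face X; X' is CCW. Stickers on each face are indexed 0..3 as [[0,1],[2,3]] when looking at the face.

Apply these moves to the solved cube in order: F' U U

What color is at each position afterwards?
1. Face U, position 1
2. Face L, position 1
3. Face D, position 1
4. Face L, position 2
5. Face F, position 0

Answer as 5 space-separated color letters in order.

After move 1 (F'): F=GGGG U=WWRR R=YRYR D=OOYY L=OWOW
After move 2 (U): U=RWRW F=YRGG R=BBYR B=OWBB L=GGOW
After move 3 (U): U=RRWW F=BBGG R=OWYR B=GGBB L=YROW
Query 1: U[1] = R
Query 2: L[1] = R
Query 3: D[1] = O
Query 4: L[2] = O
Query 5: F[0] = B

Answer: R R O O B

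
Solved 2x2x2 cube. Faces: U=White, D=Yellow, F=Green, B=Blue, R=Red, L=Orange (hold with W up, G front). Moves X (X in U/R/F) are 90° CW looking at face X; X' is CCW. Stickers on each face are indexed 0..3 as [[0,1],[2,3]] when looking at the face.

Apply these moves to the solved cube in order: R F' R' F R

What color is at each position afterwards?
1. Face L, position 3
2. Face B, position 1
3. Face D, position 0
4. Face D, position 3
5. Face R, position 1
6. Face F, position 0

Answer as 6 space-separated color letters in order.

After move 1 (R): R=RRRR U=WGWG F=GYGY D=YBYB B=WBWB
After move 2 (F'): F=YYGG U=WGRR R=BRYR D=OOYB L=OGOW
After move 3 (R'): R=RRBY U=WWRW F=YGGR D=OYYG B=BBOB
After move 4 (F): F=GYRG U=WWWG R=RRWY D=BRYG L=OOOY
After move 5 (R): R=WRYR U=WYWG F=GRRG D=BOYB B=GBWB
Query 1: L[3] = Y
Query 2: B[1] = B
Query 3: D[0] = B
Query 4: D[3] = B
Query 5: R[1] = R
Query 6: F[0] = G

Answer: Y B B B R G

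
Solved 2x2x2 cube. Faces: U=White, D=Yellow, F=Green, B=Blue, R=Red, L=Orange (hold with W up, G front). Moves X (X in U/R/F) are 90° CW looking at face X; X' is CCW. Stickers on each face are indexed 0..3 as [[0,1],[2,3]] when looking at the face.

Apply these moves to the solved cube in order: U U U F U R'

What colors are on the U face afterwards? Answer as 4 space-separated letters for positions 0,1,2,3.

After move 1 (U): U=WWWW F=RRGG R=BBRR B=OOBB L=GGOO
After move 2 (U): U=WWWW F=BBGG R=OORR B=GGBB L=RROO
After move 3 (U): U=WWWW F=OOGG R=GGRR B=RRBB L=BBOO
After move 4 (F): F=GOGO U=WWOB R=WGWR D=RGYY L=BYOY
After move 5 (U): U=OWBW F=WGGO R=RRWR B=BYBB L=GOOY
After move 6 (R'): R=RRRW U=OBBB F=WWGW D=RGYO B=YYGB
Query: U face = OBBB

Answer: O B B B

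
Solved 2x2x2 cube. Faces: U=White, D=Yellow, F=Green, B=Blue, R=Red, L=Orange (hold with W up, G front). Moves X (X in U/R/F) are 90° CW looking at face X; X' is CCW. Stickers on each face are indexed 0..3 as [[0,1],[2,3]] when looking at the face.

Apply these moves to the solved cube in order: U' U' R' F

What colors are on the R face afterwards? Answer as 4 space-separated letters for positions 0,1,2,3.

After move 1 (U'): U=WWWW F=OOGG R=GGRR B=RRBB L=BBOO
After move 2 (U'): U=WWWW F=BBGG R=OORR B=GGBB L=RROO
After move 3 (R'): R=OROR U=WBWG F=BWGW D=YBYG B=YGYB
After move 4 (F): F=GBWW U=WBOR R=WRGR D=OOYG L=RYOB
Query: R face = WRGR

Answer: W R G R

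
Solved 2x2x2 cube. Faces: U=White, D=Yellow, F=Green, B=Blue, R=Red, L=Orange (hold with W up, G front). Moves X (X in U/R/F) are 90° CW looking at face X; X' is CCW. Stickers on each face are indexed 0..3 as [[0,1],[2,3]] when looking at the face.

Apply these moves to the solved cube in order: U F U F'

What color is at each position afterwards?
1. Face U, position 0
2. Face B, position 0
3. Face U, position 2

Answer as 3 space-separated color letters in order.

Answer: O G O

Derivation:
After move 1 (U): U=WWWW F=RRGG R=BBRR B=OOBB L=GGOO
After move 2 (F): F=GRGR U=WWOG R=WBWR D=RBYY L=GYOY
After move 3 (U): U=OWGW F=WBGR R=OOWR B=GYBB L=GROY
After move 4 (F'): F=BRWG U=OWOW R=BORR D=RYYY L=GWOG
Query 1: U[0] = O
Query 2: B[0] = G
Query 3: U[2] = O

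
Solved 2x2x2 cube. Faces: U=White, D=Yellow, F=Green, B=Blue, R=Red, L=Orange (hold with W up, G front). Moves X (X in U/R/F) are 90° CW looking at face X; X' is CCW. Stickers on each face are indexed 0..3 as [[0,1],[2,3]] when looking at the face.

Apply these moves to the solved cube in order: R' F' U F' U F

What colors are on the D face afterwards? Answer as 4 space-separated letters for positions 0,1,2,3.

After move 1 (R'): R=RRRR U=WBWB F=GWGW D=YGYG B=YBYB
After move 2 (F'): F=WWGG U=WBRR R=GRYR D=OOYG L=OBOW
After move 3 (U): U=RWRB F=GRGG R=YBYR B=OBYB L=WWOW
After move 4 (F'): F=RGGG U=RWYY R=OBOR D=WWYG L=WBOR
After move 5 (U): U=YRYW F=OBGG R=OBOR B=WBYB L=RGOR
After move 6 (F): F=GOGB U=YRRG R=YBWR D=OOYG L=RWOW
Query: D face = OOYG

Answer: O O Y G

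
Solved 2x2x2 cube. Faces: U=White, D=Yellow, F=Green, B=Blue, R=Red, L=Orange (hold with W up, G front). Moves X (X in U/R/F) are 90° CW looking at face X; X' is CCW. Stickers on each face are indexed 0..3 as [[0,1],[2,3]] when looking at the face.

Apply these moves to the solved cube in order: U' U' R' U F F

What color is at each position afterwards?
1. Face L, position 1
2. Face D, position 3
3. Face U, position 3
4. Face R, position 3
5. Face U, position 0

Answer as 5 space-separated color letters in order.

After move 1 (U'): U=WWWW F=OOGG R=GGRR B=RRBB L=BBOO
After move 2 (U'): U=WWWW F=BBGG R=OORR B=GGBB L=RROO
After move 3 (R'): R=OROR U=WBWG F=BWGW D=YBYG B=YGYB
After move 4 (U): U=WWGB F=ORGW R=YGOR B=RRYB L=BWOO
After move 5 (F): F=GOWR U=WWOW R=GGBR D=OYYG L=BYOB
After move 6 (F): F=WGRO U=WWBY R=OGWR D=BGYG L=BOOY
Query 1: L[1] = O
Query 2: D[3] = G
Query 3: U[3] = Y
Query 4: R[3] = R
Query 5: U[0] = W

Answer: O G Y R W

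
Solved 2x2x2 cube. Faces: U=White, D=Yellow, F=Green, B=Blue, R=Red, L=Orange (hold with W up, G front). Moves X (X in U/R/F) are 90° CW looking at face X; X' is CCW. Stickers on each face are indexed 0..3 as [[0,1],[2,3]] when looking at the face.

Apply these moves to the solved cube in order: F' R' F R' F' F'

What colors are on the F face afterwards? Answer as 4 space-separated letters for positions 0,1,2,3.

Answer: W R B G

Derivation:
After move 1 (F'): F=GGGG U=WWRR R=YRYR D=OOYY L=OWOW
After move 2 (R'): R=RRYY U=WBRB F=GWGR D=OGYG B=YBOB
After move 3 (F): F=GGRW U=WBWW R=RRBY D=YRYG L=OOOG
After move 4 (R'): R=RYRB U=WOWY F=GBRW D=YGYW B=GBRB
After move 5 (F'): F=BWGR U=WORR R=GYYB D=OGYW L=OYOW
After move 6 (F'): F=WRBG U=WOGY R=GYOB D=YWYW L=OROR
Query: F face = WRBG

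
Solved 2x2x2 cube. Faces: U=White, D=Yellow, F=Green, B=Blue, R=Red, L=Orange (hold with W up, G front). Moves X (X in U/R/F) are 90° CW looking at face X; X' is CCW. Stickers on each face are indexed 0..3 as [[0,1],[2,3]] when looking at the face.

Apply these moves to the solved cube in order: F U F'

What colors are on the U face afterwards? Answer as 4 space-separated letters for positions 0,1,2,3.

After move 1 (F): F=GGGG U=WWOO R=WRWR D=RRYY L=OYOY
After move 2 (U): U=OWOW F=WRGG R=BBWR B=OYBB L=GGOY
After move 3 (F'): F=RGWG U=OWBW R=RBRR D=GYYY L=GWOO
Query: U face = OWBW

Answer: O W B W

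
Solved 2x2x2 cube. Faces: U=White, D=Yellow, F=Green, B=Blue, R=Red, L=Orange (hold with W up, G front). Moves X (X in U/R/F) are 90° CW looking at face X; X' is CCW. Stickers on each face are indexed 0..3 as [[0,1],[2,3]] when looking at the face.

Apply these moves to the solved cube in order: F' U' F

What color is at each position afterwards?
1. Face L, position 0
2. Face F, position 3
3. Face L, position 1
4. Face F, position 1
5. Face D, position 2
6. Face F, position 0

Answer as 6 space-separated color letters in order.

After move 1 (F'): F=GGGG U=WWRR R=YRYR D=OOYY L=OWOW
After move 2 (U'): U=WRWR F=OWGG R=GGYR B=YRBB L=BBOW
After move 3 (F): F=GOGW U=WRWB R=WGRR D=YGYY L=BOOO
Query 1: L[0] = B
Query 2: F[3] = W
Query 3: L[1] = O
Query 4: F[1] = O
Query 5: D[2] = Y
Query 6: F[0] = G

Answer: B W O O Y G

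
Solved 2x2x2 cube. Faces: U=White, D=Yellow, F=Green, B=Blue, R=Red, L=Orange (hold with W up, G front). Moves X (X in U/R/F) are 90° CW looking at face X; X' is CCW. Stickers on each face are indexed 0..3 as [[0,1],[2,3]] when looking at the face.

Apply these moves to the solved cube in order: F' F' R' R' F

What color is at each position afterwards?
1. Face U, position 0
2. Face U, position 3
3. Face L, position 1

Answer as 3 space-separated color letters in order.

After move 1 (F'): F=GGGG U=WWRR R=YRYR D=OOYY L=OWOW
After move 2 (F'): F=GGGG U=WWYY R=OROR D=WWYY L=OROR
After move 3 (R'): R=RROO U=WBYB F=GWGY D=WGYG B=YBWB
After move 4 (R'): R=RORO U=WWYY F=GBGB D=WWYY B=GBGB
After move 5 (F): F=GGBB U=WWRR R=YOYO D=RRYY L=OWOW
Query 1: U[0] = W
Query 2: U[3] = R
Query 3: L[1] = W

Answer: W R W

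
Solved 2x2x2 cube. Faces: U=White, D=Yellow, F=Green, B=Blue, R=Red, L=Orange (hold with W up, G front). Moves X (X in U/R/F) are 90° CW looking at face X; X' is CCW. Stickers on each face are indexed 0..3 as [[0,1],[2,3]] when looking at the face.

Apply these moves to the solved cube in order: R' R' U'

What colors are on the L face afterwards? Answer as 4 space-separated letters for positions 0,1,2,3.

After move 1 (R'): R=RRRR U=WBWB F=GWGW D=YGYG B=YBYB
After move 2 (R'): R=RRRR U=WYWY F=GBGB D=YWYW B=GBGB
After move 3 (U'): U=YYWW F=OOGB R=GBRR B=RRGB L=GBOO
Query: L face = GBOO

Answer: G B O O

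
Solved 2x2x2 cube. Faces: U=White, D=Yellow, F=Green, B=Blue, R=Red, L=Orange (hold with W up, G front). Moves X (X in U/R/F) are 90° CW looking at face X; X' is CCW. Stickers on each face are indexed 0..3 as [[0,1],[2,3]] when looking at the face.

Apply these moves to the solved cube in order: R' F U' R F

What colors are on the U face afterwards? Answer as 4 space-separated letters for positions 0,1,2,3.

After move 1 (R'): R=RRRR U=WBWB F=GWGW D=YGYG B=YBYB
After move 2 (F): F=GGWW U=WBOO R=WRBR D=RRYG L=OYOG
After move 3 (U'): U=BOWO F=OYWW R=GGBR B=WRYB L=YBOG
After move 4 (R): R=BGRG U=BYWW F=ORWG D=RYYW B=OROB
After move 5 (F): F=WOGR U=BYGB R=WGWG D=RBYW L=YROY
Query: U face = BYGB

Answer: B Y G B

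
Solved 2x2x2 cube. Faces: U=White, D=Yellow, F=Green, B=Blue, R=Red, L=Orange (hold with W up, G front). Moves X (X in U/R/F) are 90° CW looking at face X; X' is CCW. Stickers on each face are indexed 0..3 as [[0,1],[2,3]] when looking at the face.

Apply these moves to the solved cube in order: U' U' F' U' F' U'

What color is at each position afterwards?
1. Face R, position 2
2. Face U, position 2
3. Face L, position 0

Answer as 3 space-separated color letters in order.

After move 1 (U'): U=WWWW F=OOGG R=GGRR B=RRBB L=BBOO
After move 2 (U'): U=WWWW F=BBGG R=OORR B=GGBB L=RROO
After move 3 (F'): F=BGBG U=WWOR R=YOYR D=ROYY L=RWOW
After move 4 (U'): U=WRWO F=RWBG R=BGYR B=YOBB L=GGOW
After move 5 (F'): F=WGRB U=WRBY R=OGRR D=GWYY L=GOOW
After move 6 (U'): U=RYWB F=GORB R=WGRR B=OGBB L=YOOW
Query 1: R[2] = R
Query 2: U[2] = W
Query 3: L[0] = Y

Answer: R W Y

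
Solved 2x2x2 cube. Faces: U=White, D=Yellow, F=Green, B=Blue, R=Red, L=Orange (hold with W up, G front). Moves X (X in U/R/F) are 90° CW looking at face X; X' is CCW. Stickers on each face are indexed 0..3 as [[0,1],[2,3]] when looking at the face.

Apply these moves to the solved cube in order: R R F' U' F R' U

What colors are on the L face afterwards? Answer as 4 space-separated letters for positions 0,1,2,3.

Answer: G R O O

Derivation:
After move 1 (R): R=RRRR U=WGWG F=GYGY D=YBYB B=WBWB
After move 2 (R): R=RRRR U=WYWY F=GBGB D=YWYW B=GBGB
After move 3 (F'): F=BBGG U=WYRR R=WRYR D=OOYW L=OYOW
After move 4 (U'): U=YRWR F=OYGG R=BBYR B=WRGB L=GBOW
After move 5 (F): F=GOGY U=YRWB R=WBRR D=YBYW L=GOOO
After move 6 (R'): R=BRWR U=YGWW F=GRGB D=YOYY B=WRBB
After move 7 (U): U=WYWG F=BRGB R=WRWR B=GOBB L=GROO
Query: L face = GROO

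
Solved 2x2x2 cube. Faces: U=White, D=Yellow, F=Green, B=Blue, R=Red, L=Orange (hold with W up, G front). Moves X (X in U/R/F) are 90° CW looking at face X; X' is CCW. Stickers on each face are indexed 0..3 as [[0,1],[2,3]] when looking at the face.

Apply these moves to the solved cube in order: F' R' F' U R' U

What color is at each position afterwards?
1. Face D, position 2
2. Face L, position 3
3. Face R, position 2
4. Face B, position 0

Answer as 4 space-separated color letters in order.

After move 1 (F'): F=GGGG U=WWRR R=YRYR D=OOYY L=OWOW
After move 2 (R'): R=RRYY U=WBRB F=GWGR D=OGYG B=YBOB
After move 3 (F'): F=WRGG U=WBRY R=GROY D=WWYG L=OBOR
After move 4 (U): U=RWYB F=GRGG R=YBOY B=OBOB L=WROR
After move 5 (R'): R=BYYO U=ROYO F=GWGB D=WRYG B=GBWB
After move 6 (U): U=YROO F=BYGB R=GBYO B=WRWB L=GWOR
Query 1: D[2] = Y
Query 2: L[3] = R
Query 3: R[2] = Y
Query 4: B[0] = W

Answer: Y R Y W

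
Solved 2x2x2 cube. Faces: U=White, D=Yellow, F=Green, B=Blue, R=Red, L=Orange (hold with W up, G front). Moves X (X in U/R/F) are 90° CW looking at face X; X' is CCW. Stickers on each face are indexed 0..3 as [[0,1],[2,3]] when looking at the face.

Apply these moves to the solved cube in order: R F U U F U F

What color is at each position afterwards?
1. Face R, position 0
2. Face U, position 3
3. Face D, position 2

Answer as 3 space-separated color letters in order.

Answer: R W Y

Derivation:
After move 1 (R): R=RRRR U=WGWG F=GYGY D=YBYB B=WBWB
After move 2 (F): F=GGYY U=WGOO R=WRGR D=RRYB L=OYOB
After move 3 (U): U=OWOG F=WRYY R=WBGR B=OYWB L=GGOB
After move 4 (U): U=OOGW F=WBYY R=OYGR B=GGWB L=WROB
After move 5 (F): F=YWYB U=OOBR R=GYWR D=GOYB L=WROR
After move 6 (U): U=BORO F=GYYB R=GGWR B=WRWB L=YWOR
After move 7 (F): F=YGBY U=BORW R=RGOR D=WGYB L=YGOO
Query 1: R[0] = R
Query 2: U[3] = W
Query 3: D[2] = Y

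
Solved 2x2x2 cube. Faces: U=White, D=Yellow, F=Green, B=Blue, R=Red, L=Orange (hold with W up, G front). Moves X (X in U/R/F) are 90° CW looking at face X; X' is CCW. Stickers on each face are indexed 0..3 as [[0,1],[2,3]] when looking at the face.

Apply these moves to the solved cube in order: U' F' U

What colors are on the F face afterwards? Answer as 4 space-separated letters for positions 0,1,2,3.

After move 1 (U'): U=WWWW F=OOGG R=GGRR B=RRBB L=BBOO
After move 2 (F'): F=OGOG U=WWGR R=YGYR D=BOYY L=BWOW
After move 3 (U): U=GWRW F=YGOG R=RRYR B=BWBB L=OGOW
Query: F face = YGOG

Answer: Y G O G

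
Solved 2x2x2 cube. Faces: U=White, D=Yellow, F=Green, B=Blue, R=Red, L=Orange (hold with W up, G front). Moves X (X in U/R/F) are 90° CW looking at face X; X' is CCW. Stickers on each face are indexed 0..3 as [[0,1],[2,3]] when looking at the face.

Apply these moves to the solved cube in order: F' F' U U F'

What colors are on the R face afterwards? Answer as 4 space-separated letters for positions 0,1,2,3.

Answer: W R W R

Derivation:
After move 1 (F'): F=GGGG U=WWRR R=YRYR D=OOYY L=OWOW
After move 2 (F'): F=GGGG U=WWYY R=OROR D=WWYY L=OROR
After move 3 (U): U=YWYW F=ORGG R=BBOR B=ORBB L=GGOR
After move 4 (U): U=YYWW F=BBGG R=OROR B=GGBB L=OROR
After move 5 (F'): F=BGBG U=YYOO R=WRWR D=RRYY L=OWOW
Query: R face = WRWR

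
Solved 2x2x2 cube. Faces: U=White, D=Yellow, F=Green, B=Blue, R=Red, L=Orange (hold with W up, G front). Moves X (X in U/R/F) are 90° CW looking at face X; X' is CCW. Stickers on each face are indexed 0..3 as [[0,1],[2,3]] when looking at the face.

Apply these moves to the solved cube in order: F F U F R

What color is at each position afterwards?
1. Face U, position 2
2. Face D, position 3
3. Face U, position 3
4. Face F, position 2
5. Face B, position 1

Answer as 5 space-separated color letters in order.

After move 1 (F): F=GGGG U=WWOO R=WRWR D=RRYY L=OYOY
After move 2 (F): F=GGGG U=WWYY R=OROR D=WWYY L=OROR
After move 3 (U): U=YWYW F=ORGG R=BBOR B=ORBB L=GGOR
After move 4 (F): F=GOGR U=YWRG R=YBWR D=OBYY L=GWOW
After move 5 (R): R=WYRB U=YORR F=GBGY D=OBYO B=GRWB
Query 1: U[2] = R
Query 2: D[3] = O
Query 3: U[3] = R
Query 4: F[2] = G
Query 5: B[1] = R

Answer: R O R G R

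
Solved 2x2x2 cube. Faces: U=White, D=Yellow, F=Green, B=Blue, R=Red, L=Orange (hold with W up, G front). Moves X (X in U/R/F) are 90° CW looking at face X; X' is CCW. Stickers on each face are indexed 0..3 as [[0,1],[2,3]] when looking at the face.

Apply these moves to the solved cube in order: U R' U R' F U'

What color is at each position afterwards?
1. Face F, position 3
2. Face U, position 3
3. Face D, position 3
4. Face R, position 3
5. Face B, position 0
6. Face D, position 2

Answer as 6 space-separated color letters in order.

Answer: W O W B O Y

Derivation:
After move 1 (U): U=WWWW F=RRGG R=BBRR B=OOBB L=GGOO
After move 2 (R'): R=BRBR U=WBWO F=RWGW D=YRYG B=YOYB
After move 3 (U): U=WWOB F=BRGW R=YOBR B=GGYB L=RWOO
After move 4 (R'): R=ORYB U=WYOG F=BWGB D=YRYW B=GGRB
After move 5 (F): F=GBBW U=WYOW R=ORGB D=YOYW L=RYOR
After move 6 (U'): U=YWWO F=RYBW R=GBGB B=ORRB L=GGOR
Query 1: F[3] = W
Query 2: U[3] = O
Query 3: D[3] = W
Query 4: R[3] = B
Query 5: B[0] = O
Query 6: D[2] = Y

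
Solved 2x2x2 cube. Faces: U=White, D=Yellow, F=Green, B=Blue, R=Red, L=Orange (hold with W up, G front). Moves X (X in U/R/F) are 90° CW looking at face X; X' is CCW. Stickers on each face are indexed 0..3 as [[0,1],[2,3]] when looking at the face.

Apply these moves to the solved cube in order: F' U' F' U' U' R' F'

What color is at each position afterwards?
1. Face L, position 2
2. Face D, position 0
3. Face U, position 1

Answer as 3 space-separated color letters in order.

After move 1 (F'): F=GGGG U=WWRR R=YRYR D=OOYY L=OWOW
After move 2 (U'): U=WRWR F=OWGG R=GGYR B=YRBB L=BBOW
After move 3 (F'): F=WGOG U=WRGY R=OGOR D=BWYY L=BROW
After move 4 (U'): U=RYWG F=BROG R=WGOR B=OGBB L=YROW
After move 5 (U'): U=YGRW F=YROG R=BROR B=WGBB L=OGOW
After move 6 (R'): R=RRBO U=YBRW F=YGOW D=BRYG B=YGWB
After move 7 (F'): F=GWYO U=YBRB R=RRBO D=GWYG L=OWOR
Query 1: L[2] = O
Query 2: D[0] = G
Query 3: U[1] = B

Answer: O G B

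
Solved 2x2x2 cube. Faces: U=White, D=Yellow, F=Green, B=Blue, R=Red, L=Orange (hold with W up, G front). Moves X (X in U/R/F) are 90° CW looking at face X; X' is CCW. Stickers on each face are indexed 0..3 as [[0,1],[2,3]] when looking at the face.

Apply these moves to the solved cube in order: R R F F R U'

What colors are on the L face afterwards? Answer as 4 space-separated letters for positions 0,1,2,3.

Answer: Y B O R

Derivation:
After move 1 (R): R=RRRR U=WGWG F=GYGY D=YBYB B=WBWB
After move 2 (R): R=RRRR U=WYWY F=GBGB D=YWYW B=GBGB
After move 3 (F): F=GGBB U=WYOO R=WRYR D=RRYW L=OYOW
After move 4 (F): F=BGBG U=WYWY R=OROR D=YWYW L=OROR
After move 5 (R): R=OORR U=WGWG F=BWBW D=YGYG B=YBYB
After move 6 (U'): U=GGWW F=ORBW R=BWRR B=OOYB L=YBOR
Query: L face = YBOR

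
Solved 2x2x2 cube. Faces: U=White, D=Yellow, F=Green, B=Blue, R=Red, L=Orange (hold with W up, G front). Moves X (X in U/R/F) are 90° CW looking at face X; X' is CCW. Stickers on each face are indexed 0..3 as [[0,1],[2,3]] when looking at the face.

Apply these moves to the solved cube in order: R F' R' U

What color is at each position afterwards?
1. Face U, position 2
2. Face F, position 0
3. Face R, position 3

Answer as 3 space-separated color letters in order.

Answer: W R Y

Derivation:
After move 1 (R): R=RRRR U=WGWG F=GYGY D=YBYB B=WBWB
After move 2 (F'): F=YYGG U=WGRR R=BRYR D=OOYB L=OGOW
After move 3 (R'): R=RRBY U=WWRW F=YGGR D=OYYG B=BBOB
After move 4 (U): U=RWWW F=RRGR R=BBBY B=OGOB L=YGOW
Query 1: U[2] = W
Query 2: F[0] = R
Query 3: R[3] = Y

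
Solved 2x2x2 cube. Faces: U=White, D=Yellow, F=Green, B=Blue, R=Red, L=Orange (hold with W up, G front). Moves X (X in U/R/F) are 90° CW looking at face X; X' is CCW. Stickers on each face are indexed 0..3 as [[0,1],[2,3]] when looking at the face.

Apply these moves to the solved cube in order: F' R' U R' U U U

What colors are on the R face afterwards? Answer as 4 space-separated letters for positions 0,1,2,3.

Answer: R W Y Y

Derivation:
After move 1 (F'): F=GGGG U=WWRR R=YRYR D=OOYY L=OWOW
After move 2 (R'): R=RRYY U=WBRB F=GWGR D=OGYG B=YBOB
After move 3 (U): U=RWBB F=RRGR R=YBYY B=OWOB L=GWOW
After move 4 (R'): R=BYYY U=ROBO F=RWGB D=ORYR B=GWGB
After move 5 (U): U=BROO F=BYGB R=GWYY B=GWGB L=RWOW
After move 6 (U): U=OBOR F=GWGB R=GWYY B=RWGB L=BYOW
After move 7 (U): U=OORB F=GWGB R=RWYY B=BYGB L=GWOW
Query: R face = RWYY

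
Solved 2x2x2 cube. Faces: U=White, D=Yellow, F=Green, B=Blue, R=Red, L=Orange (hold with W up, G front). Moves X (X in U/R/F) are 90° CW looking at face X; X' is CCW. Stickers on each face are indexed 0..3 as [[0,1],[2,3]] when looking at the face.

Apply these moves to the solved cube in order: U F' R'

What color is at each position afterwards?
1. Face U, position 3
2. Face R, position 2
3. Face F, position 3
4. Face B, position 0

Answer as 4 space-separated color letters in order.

Answer: O Y R Y

Derivation:
After move 1 (U): U=WWWW F=RRGG R=BBRR B=OOBB L=GGOO
After move 2 (F'): F=RGRG U=WWBR R=YBYR D=GOYY L=GWOW
After move 3 (R'): R=BRYY U=WBBO F=RWRR D=GGYG B=YOOB
Query 1: U[3] = O
Query 2: R[2] = Y
Query 3: F[3] = R
Query 4: B[0] = Y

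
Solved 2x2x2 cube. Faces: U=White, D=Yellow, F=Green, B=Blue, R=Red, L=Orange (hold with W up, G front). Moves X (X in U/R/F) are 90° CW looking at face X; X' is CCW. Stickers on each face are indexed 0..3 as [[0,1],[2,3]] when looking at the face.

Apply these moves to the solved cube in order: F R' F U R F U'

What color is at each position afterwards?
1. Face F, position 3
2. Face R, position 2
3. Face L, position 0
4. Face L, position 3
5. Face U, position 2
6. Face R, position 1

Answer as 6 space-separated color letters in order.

After move 1 (F): F=GGGG U=WWOO R=WRWR D=RRYY L=OYOY
After move 2 (R'): R=RRWW U=WBOB F=GWGO D=RGYG B=YBRB
After move 3 (F): F=GGOW U=WBYY R=ORBW D=WRYG L=OROG
After move 4 (U): U=YWYB F=OROW R=YBBW B=ORRB L=GGOG
After move 5 (R): R=BYWB U=YRYW F=OROG D=WRYO B=BRWB
After move 6 (F): F=OOGR U=YRGG R=YYWB D=WBYO L=GWOR
After move 7 (U'): U=RGYG F=GWGR R=OOWB B=YYWB L=BROR
Query 1: F[3] = R
Query 2: R[2] = W
Query 3: L[0] = B
Query 4: L[3] = R
Query 5: U[2] = Y
Query 6: R[1] = O

Answer: R W B R Y O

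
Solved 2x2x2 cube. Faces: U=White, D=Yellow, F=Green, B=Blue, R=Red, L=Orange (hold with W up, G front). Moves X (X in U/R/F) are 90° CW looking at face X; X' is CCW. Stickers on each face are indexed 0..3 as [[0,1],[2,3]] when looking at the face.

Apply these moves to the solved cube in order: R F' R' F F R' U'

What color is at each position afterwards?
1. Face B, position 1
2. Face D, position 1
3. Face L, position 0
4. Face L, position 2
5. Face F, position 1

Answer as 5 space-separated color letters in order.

After move 1 (R): R=RRRR U=WGWG F=GYGY D=YBYB B=WBWB
After move 2 (F'): F=YYGG U=WGRR R=BRYR D=OOYB L=OGOW
After move 3 (R'): R=RRBY U=WWRW F=YGGR D=OYYG B=BBOB
After move 4 (F): F=GYRG U=WWWG R=RRWY D=BRYG L=OOOY
After move 5 (F): F=RGGY U=WWYO R=WRGY D=WRYG L=OBOR
After move 6 (R'): R=RYWG U=WOYB F=RWGO D=WGYY B=GBRB
After move 7 (U'): U=OBWY F=OBGO R=RWWG B=RYRB L=GBOR
Query 1: B[1] = Y
Query 2: D[1] = G
Query 3: L[0] = G
Query 4: L[2] = O
Query 5: F[1] = B

Answer: Y G G O B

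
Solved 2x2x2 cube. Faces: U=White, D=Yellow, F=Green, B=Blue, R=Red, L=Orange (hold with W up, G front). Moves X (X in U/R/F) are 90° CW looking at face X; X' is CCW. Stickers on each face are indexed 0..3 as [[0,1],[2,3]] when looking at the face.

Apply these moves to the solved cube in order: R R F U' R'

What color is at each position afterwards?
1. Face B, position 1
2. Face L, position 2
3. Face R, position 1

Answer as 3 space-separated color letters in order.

After move 1 (R): R=RRRR U=WGWG F=GYGY D=YBYB B=WBWB
After move 2 (R): R=RRRR U=WYWY F=GBGB D=YWYW B=GBGB
After move 3 (F): F=GGBB U=WYOO R=WRYR D=RRYW L=OYOW
After move 4 (U'): U=YOWO F=OYBB R=GGYR B=WRGB L=GBOW
After move 5 (R'): R=GRGY U=YGWW F=OOBO D=RYYB B=WRRB
Query 1: B[1] = R
Query 2: L[2] = O
Query 3: R[1] = R

Answer: R O R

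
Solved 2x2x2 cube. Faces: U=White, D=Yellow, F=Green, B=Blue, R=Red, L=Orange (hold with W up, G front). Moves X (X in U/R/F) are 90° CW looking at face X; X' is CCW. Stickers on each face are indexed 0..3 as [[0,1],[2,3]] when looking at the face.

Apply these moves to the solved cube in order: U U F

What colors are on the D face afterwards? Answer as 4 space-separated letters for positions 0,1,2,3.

After move 1 (U): U=WWWW F=RRGG R=BBRR B=OOBB L=GGOO
After move 2 (U): U=WWWW F=BBGG R=OORR B=GGBB L=RROO
After move 3 (F): F=GBGB U=WWOR R=WOWR D=ROYY L=RYOY
Query: D face = ROYY

Answer: R O Y Y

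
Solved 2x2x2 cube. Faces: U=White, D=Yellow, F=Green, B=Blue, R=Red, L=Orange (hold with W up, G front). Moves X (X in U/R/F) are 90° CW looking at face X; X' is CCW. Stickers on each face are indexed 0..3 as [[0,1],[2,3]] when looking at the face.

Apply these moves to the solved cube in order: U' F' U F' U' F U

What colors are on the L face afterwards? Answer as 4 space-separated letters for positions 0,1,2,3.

After move 1 (U'): U=WWWW F=OOGG R=GGRR B=RRBB L=BBOO
After move 2 (F'): F=OGOG U=WWGR R=YGYR D=BOYY L=BWOW
After move 3 (U): U=GWRW F=YGOG R=RRYR B=BWBB L=OGOW
After move 4 (F'): F=GGYO U=GWRY R=ORBR D=GWYY L=OWOR
After move 5 (U'): U=WYGR F=OWYO R=GGBR B=ORBB L=BWOR
After move 6 (F): F=YOOW U=WYRW R=GGRR D=BGYY L=BGOW
After move 7 (U): U=RWWY F=GGOW R=ORRR B=BGBB L=YOOW
Query: L face = YOOW

Answer: Y O O W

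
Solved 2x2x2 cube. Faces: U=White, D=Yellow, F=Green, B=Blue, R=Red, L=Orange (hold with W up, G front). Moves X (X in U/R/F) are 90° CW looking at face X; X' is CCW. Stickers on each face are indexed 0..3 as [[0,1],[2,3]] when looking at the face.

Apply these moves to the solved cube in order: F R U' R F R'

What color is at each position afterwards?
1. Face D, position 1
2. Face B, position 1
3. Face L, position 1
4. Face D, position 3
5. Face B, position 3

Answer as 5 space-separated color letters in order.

Answer: O W R B B

Derivation:
After move 1 (F): F=GGGG U=WWOO R=WRWR D=RRYY L=OYOY
After move 2 (R): R=WWRR U=WGOG F=GRGY D=RBYB B=OBWB
After move 3 (U'): U=GGWO F=OYGY R=GRRR B=WWWB L=OBOY
After move 4 (R): R=RGRR U=GYWY F=OBGB D=RWYW B=OWGB
After move 5 (F): F=GOBB U=GYYB R=WGYR D=RRYW L=OROW
After move 6 (R'): R=GRWY U=GGYO F=GYBB D=ROYB B=WWRB
Query 1: D[1] = O
Query 2: B[1] = W
Query 3: L[1] = R
Query 4: D[3] = B
Query 5: B[3] = B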